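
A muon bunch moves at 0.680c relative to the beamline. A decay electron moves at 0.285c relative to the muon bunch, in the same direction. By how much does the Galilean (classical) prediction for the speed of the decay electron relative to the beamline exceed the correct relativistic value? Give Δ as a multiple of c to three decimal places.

Δ = 0.157c

Galilean: u_cl = 0.285 + 0.680 = 0.9650.
Relativistic: u_rel = (0.285 + 0.680) / (1 + 0.285·0.680) = 0.9650/1.1938 = 0.8083.
Δ = 0.9650 − 0.8083 = 0.1567.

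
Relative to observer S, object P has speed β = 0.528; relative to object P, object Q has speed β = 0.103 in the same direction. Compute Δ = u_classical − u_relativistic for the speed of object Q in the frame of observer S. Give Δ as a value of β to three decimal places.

Galilean: u_cl = 0.103 + 0.528 = 0.6310.
Relativistic: u_rel = (0.103 + 0.528) / (1 + 0.103·0.528) = 0.6310/1.0544 = 0.5985.
Δ = 0.6310 − 0.5985 = 0.0325.

Δ = 0.033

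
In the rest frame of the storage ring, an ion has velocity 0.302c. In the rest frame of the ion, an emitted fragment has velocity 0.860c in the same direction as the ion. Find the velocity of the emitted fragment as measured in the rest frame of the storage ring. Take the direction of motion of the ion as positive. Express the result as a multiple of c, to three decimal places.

0.922c

With v = 0.302 and u' = 0.860 (in units of c),
u = (u' + v)/(1 + u'v/c²):
u = (0.860 + 0.302) / (1 + 0.860·0.302) = 1.1620/1.2597 = 0.9224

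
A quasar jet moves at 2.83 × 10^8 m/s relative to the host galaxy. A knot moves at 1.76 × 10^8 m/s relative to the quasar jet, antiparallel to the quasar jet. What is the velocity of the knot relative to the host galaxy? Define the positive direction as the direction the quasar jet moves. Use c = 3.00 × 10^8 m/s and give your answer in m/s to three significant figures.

In units of c (dividing by 3.00 × 10^8 m/s): v = 0.943, u' = -0.587.
u = (u' + v)/(1 + u'v/c²):
u = (-0.587 + 0.943) / (1 + (-0.587)·0.943) = 0.3567/0.4466 = 0.7987
(Galilean addition would give +0.357c.)
Converting back: u = 0.7987 × 3.00 × 10^8 m/s.

+2.40 × 10^8 m/s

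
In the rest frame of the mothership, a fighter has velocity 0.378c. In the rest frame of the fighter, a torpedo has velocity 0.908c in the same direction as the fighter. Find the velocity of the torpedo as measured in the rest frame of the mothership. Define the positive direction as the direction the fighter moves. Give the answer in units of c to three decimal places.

With v = 0.378 and u' = 0.908 (in units of c),
u = (u' + v)/(1 + u'v/c²):
u = (0.908 + 0.378) / (1 + 0.908·0.378) = 1.2860/1.3432 = 0.9574
(Galilean addition would give +1.286c, exceeding c.)

0.957c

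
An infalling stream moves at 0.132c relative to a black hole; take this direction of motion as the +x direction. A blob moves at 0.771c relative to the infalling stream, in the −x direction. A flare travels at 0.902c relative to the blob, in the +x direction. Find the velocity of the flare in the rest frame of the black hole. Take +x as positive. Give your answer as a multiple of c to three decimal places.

+0.532c

Apply u = (u' + v)/(1 + u'v/c²) successively, working outward toward the black hole.
Start: velocity of the infalling stream relative to the black hole = 0.1320c.
Compose with the blob (u' = -0.771 in the infalling stream frame): u_1 = (-0.771 + 0.132) / (1 + (-0.771)·0.132) = -0.6390/0.8982 = -0.7114.
Compose with the flare (u' = 0.902 in the blob frame): u_2 = (0.902 + (-0.711)) / (1 + 0.902·(-0.711)) = 0.1906/0.3583 = 0.5319.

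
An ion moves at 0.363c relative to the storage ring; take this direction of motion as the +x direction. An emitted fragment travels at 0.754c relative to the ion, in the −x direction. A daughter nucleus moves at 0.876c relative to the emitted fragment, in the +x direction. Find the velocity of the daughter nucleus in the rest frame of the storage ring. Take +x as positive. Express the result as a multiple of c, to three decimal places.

+0.639c

Apply u = (u' + v)/(1 + u'v/c²) successively, working outward toward the storage ring.
Start: velocity of the ion relative to the storage ring = 0.3630c.
Compose with the emitted fragment (u' = -0.754 in the ion frame): u_1 = (-0.754 + 0.363) / (1 + (-0.754)·0.363) = -0.3910/0.7263 = -0.5383.
Compose with the daughter nucleus (u' = 0.876 in the emitted fragment frame): u_2 = (0.876 + (-0.538)) / (1 + 0.876·(-0.538)) = 0.3377/0.5284 = 0.6390.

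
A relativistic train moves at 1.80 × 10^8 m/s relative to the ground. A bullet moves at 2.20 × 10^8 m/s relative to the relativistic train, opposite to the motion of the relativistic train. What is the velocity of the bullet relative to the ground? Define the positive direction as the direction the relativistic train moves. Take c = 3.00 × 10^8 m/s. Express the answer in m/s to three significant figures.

In units of c (dividing by 3.00 × 10^8 m/s): v = 0.600, u' = -0.733.
u = (u' + v)/(1 + u'v/c²):
u = (-0.733 + 0.600) / (1 + (-0.733)·0.600) = -0.1333/0.5600 = -0.2381
Converting back: u = -0.2381 × 3.00 × 10^8 m/s.

-7.14 × 10^7 m/s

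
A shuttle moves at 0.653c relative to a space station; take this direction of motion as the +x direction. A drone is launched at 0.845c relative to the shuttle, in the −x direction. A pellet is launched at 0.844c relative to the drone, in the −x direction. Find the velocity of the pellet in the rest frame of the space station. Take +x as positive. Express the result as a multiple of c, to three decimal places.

-0.935c

Apply u = (u' + v)/(1 + u'v/c²) successively, working outward toward the space station.
Start: velocity of the shuttle relative to the space station = 0.6530c.
Compose with the drone (u' = -0.845 in the shuttle frame): u_1 = (-0.845 + 0.653) / (1 + (-0.845)·0.653) = -0.1920/0.4482 = -0.4284.
Compose with the pellet (u' = -0.844 in the drone frame): u_2 = (-0.844 + (-0.428)) / (1 + (-0.844)·(-0.428)) = -1.2724/1.3615 = -0.9345.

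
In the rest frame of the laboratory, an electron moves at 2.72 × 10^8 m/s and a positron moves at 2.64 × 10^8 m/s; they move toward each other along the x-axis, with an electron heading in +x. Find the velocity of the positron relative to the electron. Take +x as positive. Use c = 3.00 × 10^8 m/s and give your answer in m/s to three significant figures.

β_A = 0.907, β_B = -0.880 (dividing each by c = 3.00 × 10^8 m/s).
Transform to A's frame with the inverse velocity-addition law: u' = (u − v)/(1 − uv/c²), taking u = β_B and v = β_A.
u' = (-0.880 − 0.907) / (1 − (0.907)(-0.880)) = -1.7867/1.7979 = -0.9938.
u' = -0.9938 × 3.00 × 10^8 m/s.

-2.98 × 10^8 m/s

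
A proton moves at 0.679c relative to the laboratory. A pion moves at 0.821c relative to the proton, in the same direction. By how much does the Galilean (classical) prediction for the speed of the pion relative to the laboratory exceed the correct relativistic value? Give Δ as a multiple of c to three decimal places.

Galilean: u_cl = 0.821 + 0.679 = 1.5000.
Relativistic: u_rel = (0.821 + 0.679) / (1 + 0.821·0.679) = 1.5000/1.5575 = 0.9631.
Δ = 1.5000 − 0.9631 = 0.5369.
(The classical prediction exceeds c; the relativistic result does not.)

Δ = 0.537c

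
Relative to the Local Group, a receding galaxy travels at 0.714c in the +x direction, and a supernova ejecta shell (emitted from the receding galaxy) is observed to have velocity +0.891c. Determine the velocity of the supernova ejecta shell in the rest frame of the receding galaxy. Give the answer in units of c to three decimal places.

Invert the composition law: u' = (u − v)/(1 − uv/c²).
u' = (0.891 − 0.714) / (1 − (0.891)(0.714)) = 0.1770/0.3638 = 0.4865.

+0.486c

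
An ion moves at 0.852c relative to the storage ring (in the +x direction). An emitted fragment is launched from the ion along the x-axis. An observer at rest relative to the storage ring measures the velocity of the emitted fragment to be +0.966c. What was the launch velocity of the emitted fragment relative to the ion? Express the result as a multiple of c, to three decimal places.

+0.644c

Invert the composition law: u' = (u − v)/(1 − uv/c²).
u' = (0.966 − 0.852) / (1 − (0.966)(0.852)) = 0.1140/0.1770 = 0.6442.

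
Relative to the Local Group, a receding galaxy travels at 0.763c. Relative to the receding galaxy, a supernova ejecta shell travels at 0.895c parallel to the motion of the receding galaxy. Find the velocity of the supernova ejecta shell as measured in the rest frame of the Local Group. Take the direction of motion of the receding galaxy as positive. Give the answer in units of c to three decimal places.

0.985c

With v = 0.763 and u' = 0.895 (in units of c),
u = (u' + v)/(1 + u'v/c²):
u = (0.895 + 0.763) / (1 + 0.895·0.763) = 1.6580/1.6829 = 0.9852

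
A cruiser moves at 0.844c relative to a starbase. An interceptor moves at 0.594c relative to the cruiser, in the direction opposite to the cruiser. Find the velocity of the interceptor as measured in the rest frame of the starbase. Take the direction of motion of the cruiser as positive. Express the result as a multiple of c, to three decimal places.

+0.501c

With v = 0.844 and u' = -0.594 (in units of c),
u = (u' + v)/(1 + u'v/c²):
u = (-0.594 + 0.844) / (1 + (-0.594)·0.844) = 0.2500/0.4987 = 0.5013
(Galilean addition would give +0.250c.)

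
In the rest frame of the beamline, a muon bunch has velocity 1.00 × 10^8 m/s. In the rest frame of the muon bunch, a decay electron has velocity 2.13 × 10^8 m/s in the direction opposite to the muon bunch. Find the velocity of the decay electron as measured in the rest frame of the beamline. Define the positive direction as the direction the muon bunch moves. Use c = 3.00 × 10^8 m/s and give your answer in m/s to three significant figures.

-1.48 × 10^8 m/s

In units of c (dividing by 3.00 × 10^8 m/s): v = 0.333, u' = -0.710.
u = (u' + v)/(1 + u'v/c²):
u = (-0.710 + 0.333) / (1 + (-0.710)·0.333) = -0.3767/0.7633 = -0.4934
Converting back: u = -0.4934 × 3.00 × 10^8 m/s.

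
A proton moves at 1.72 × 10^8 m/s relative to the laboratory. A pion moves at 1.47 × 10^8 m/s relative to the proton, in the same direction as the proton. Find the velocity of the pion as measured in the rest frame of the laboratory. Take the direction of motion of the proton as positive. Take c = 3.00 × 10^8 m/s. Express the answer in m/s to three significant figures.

2.49 × 10^8 m/s

In units of c (dividing by 3.00 × 10^8 m/s): v = 0.573, u' = 0.490.
u = (u' + v)/(1 + u'v/c²):
u = (0.490 + 0.573) / (1 + 0.490·0.573) = 1.0633/1.2809 = 0.8301
(Galilean addition would give +1.063c, exceeding c.)
Converting back: u = 0.8301 × 3.00 × 10^8 m/s.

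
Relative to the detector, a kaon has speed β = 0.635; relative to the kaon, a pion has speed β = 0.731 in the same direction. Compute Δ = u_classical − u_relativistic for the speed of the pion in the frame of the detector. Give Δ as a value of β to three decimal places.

Δ = 0.433

Galilean: u_cl = 0.731 + 0.635 = 1.3660.
Relativistic: u_rel = (0.731 + 0.635) / (1 + 0.731·0.635) = 1.3660/1.4642 = 0.9329.
Δ = 1.3660 − 0.9329 = 0.4331.
(The classical prediction exceeds c; the relativistic result does not.)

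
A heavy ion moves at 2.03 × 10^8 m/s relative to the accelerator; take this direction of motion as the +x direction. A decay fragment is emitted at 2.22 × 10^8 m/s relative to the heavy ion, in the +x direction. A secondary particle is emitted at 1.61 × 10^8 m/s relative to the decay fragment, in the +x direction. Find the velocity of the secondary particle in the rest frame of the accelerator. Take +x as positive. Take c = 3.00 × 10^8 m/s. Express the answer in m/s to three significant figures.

2.95 × 10^8 m/s

Apply u = (u' + v)/(1 + u'v/c²) successively, working outward toward the accelerator.
(Dividing each given speed by c = 3.00 × 10^8 m/s to work in units of c.)
Start: velocity of the heavy ion relative to the accelerator = 0.6767c.
Compose with the decay fragment (u' = 0.740 in the heavy ion frame): u_1 = (0.740 + 0.677) / (1 + 0.740·0.677) = 1.4167/1.5007 = 0.9440.
Compose with the secondary particle (u' = 0.537 in the decay fragment frame): u_2 = (0.537 + 0.944) / (1 + 0.537·0.944) = 1.4806/1.5066 = 0.9828.
So u = 0.9828 × 3.00 × 10^8 m/s.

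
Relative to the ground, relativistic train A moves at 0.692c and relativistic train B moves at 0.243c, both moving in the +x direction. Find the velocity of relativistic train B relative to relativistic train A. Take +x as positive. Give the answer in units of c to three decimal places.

β_A = 0.692, β_B = 0.243.
Transform to A's frame with the inverse velocity-addition law: u' = (u − v)/(1 − uv/c²), taking u = β_B and v = β_A.
u' = (0.243 − 0.692) / (1 − (0.692)(0.243)) = -0.4490/0.8318 = -0.5398.

-0.540c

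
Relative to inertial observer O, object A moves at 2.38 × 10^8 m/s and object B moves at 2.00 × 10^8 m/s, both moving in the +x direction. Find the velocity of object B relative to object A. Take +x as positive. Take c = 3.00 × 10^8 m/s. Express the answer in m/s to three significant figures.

β_A = 0.793, β_B = 0.667 (dividing each by c = 3.00 × 10^8 m/s).
Transform to A's frame with the inverse velocity-addition law: u' = (u − v)/(1 − uv/c²), taking u = β_B and v = β_A.
u' = (0.667 − 0.793) / (1 − (0.793)(0.667)) = -0.1267/0.4711 = -0.2689.
u' = -0.2689 × 3.00 × 10^8 m/s.

-8.07 × 10^7 m/s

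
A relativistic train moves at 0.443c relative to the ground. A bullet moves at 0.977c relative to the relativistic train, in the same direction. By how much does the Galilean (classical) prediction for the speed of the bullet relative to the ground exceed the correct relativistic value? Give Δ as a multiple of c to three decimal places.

Galilean: u_cl = 0.977 + 0.443 = 1.4200.
Relativistic: u_rel = (0.977 + 0.443) / (1 + 0.977·0.443) = 1.4200/1.4328 = 0.9911.
Δ = 1.4200 − 0.9911 = 0.4289.
(The classical prediction exceeds c; the relativistic result does not.)

Δ = 0.429c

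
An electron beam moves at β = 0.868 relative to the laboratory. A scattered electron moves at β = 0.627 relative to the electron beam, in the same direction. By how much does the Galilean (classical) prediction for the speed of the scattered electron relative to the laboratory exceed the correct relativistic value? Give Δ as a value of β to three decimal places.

Galilean: u_cl = 0.627 + 0.868 = 1.4950.
Relativistic: u_rel = (0.627 + 0.868) / (1 + 0.627·0.868) = 1.4950/1.5442 = 0.9681.
Δ = 1.4950 − 0.9681 = 0.5269.
(The classical prediction exceeds c; the relativistic result does not.)

Δ = 0.527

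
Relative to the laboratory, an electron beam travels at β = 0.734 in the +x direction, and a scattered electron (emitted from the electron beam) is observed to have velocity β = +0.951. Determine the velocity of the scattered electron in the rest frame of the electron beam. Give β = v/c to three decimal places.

Invert the composition law: u' = (u − v)/(1 − uv/c²).
u' = (0.951 − 0.734) / (1 − (0.951)(0.734)) = 0.2170/0.3020 = 0.7186.

β = +0.719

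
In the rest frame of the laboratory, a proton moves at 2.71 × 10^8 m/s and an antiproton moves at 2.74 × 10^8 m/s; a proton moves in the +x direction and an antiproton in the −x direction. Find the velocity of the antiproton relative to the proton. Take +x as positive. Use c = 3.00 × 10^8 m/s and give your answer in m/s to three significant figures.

β_A = 0.903, β_B = -0.913 (dividing each by c = 3.00 × 10^8 m/s).
Transform to A's frame with the inverse velocity-addition law: u' = (u − v)/(1 − uv/c²), taking u = β_B and v = β_A.
u' = (-0.913 − 0.903) / (1 − (0.903)(-0.913)) = -1.8167/1.8250 = -0.9954.
u' = -0.9954 × 3.00 × 10^8 m/s.

-2.99 × 10^8 m/s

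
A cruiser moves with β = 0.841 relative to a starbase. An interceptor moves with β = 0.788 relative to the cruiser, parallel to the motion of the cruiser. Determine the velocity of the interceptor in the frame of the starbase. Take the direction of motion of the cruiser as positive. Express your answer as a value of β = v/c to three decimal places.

β = 0.980

With v = 0.841 and u' = 0.788 (in units of c),
u = (u' + v)/(1 + u'v/c²):
u = (0.788 + 0.841) / (1 + 0.788·0.841) = 1.6290/1.6627 = 0.9797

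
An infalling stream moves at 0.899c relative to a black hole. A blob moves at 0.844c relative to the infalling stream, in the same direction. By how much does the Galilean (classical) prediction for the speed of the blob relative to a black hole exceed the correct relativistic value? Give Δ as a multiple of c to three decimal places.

Galilean: u_cl = 0.844 + 0.899 = 1.7430.
Relativistic: u_rel = (0.844 + 0.899) / (1 + 0.844·0.899) = 1.7430/1.7588 = 0.9910.
Δ = 1.7430 − 0.9910 = 0.7520.
(The classical prediction exceeds c; the relativistic result does not.)

Δ = 0.752c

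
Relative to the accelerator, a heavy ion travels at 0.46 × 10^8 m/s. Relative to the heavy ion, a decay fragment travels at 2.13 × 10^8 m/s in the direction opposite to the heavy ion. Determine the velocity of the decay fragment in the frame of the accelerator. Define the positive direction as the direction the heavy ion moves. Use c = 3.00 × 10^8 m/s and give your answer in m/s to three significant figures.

In units of c (dividing by 3.00 × 10^8 m/s): v = 0.153, u' = -0.710.
u = (u' + v)/(1 + u'v/c²):
u = (-0.710 + 0.153) / (1 + (-0.710)·0.153) = -0.5567/0.8911 = -0.6247
(Galilean addition would give -0.557c.)
Converting back: u = -0.6247 × 3.00 × 10^8 m/s.

-1.87 × 10^8 m/s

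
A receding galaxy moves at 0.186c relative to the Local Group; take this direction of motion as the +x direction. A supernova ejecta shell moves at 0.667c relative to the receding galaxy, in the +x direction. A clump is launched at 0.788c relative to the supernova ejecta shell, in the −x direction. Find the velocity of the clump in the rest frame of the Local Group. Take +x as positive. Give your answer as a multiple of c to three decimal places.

Apply u = (u' + v)/(1 + u'v/c²) successively, working outward toward the Local Group.
Start: velocity of the receding galaxy relative to the Local Group = 0.1860c.
Compose with the supernova ejecta shell (u' = 0.667 in the receding galaxy frame): u_1 = (0.667 + 0.186) / (1 + 0.667·0.186) = 0.8530/1.1241 = 0.7589.
Compose with the clump (u' = -0.788 in the supernova ejecta shell frame): u_2 = (-0.788 + 0.759) / (1 + (-0.788)·0.759) = -0.0291/0.4020 = -0.0725.

-0.072c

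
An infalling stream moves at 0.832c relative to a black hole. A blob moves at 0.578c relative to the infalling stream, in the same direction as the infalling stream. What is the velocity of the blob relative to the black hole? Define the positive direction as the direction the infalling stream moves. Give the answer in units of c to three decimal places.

0.952c

With v = 0.832 and u' = 0.578 (in units of c),
u = (u' + v)/(1 + u'v/c²):
u = (0.578 + 0.832) / (1 + 0.578·0.832) = 1.4100/1.4809 = 0.9521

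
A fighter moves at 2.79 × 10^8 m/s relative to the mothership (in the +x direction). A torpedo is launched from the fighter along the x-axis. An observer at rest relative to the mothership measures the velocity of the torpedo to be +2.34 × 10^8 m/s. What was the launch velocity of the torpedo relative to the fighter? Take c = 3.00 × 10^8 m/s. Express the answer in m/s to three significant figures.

-1.64 × 10^8 m/s

v = 0.930c, u = 0.780c.
Invert the composition law: u' = (u − v)/(1 − uv/c²).
u' = (0.780 − 0.930) / (1 − (0.780)(0.930)) = -0.1500/0.2746 = -0.5462.
u' = -0.5462 × 3.00 × 10^8 m/s.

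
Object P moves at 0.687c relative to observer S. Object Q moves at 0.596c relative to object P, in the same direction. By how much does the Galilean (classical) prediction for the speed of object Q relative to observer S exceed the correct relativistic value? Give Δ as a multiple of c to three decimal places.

Δ = 0.373c

Galilean: u_cl = 0.596 + 0.687 = 1.2830.
Relativistic: u_rel = (0.596 + 0.687) / (1 + 0.596·0.687) = 1.2830/1.4095 = 0.9103.
Δ = 1.2830 − 0.9103 = 0.3727.
(The classical prediction exceeds c; the relativistic result does not.)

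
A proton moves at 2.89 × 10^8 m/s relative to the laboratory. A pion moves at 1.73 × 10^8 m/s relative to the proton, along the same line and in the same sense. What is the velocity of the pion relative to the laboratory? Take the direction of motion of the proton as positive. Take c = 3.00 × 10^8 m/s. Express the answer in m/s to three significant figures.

2.97 × 10^8 m/s

In units of c (dividing by 3.00 × 10^8 m/s): v = 0.963, u' = 0.577.
u = (u' + v)/(1 + u'v/c²):
u = (0.577 + 0.963) / (1 + 0.577·0.963) = 1.5400/1.5555 = 0.9900
Converting back: u = 0.9900 × 3.00 × 10^8 m/s.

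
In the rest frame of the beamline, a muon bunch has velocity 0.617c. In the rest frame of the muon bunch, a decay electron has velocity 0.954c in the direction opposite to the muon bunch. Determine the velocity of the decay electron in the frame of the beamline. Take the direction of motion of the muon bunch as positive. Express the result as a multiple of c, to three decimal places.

With v = 0.617 and u' = -0.954 (in units of c),
u = (u' + v)/(1 + u'v/c²):
u = (-0.954 + 0.617) / (1 + (-0.954)·0.617) = -0.3370/0.4114 = -0.8192

-0.819c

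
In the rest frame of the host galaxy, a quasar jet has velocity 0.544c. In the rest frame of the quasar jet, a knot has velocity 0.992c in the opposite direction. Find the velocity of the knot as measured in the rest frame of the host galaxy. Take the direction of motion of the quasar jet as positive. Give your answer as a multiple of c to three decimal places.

-0.973c

With v = 0.544 and u' = -0.992 (in units of c),
u = (u' + v)/(1 + u'v/c²):
u = (-0.992 + 0.544) / (1 + (-0.992)·0.544) = -0.4480/0.4604 = -0.9732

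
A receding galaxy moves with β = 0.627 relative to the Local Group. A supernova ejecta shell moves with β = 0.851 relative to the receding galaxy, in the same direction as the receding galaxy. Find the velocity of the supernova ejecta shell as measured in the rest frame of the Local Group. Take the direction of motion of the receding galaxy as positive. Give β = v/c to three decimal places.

β = 0.964

With v = 0.627 and u' = 0.851 (in units of c),
u = (u' + v)/(1 + u'v/c²):
u = (0.851 + 0.627) / (1 + 0.851·0.627) = 1.4780/1.5336 = 0.9638
(Galilean addition would give +1.478c, exceeding c.)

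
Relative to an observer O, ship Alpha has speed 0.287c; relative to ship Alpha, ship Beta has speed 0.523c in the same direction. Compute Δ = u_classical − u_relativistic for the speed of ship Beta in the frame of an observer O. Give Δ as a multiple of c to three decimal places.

Δ = 0.106c

Galilean: u_cl = 0.523 + 0.287 = 0.8100.
Relativistic: u_rel = (0.523 + 0.287) / (1 + 0.523·0.287) = 0.8100/1.1501 = 0.7043.
Δ = 0.8100 − 0.7043 = 0.1057.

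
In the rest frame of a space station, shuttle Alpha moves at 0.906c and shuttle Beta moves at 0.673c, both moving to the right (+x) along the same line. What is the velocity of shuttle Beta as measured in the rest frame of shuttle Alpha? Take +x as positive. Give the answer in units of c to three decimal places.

-0.597c

β_A = 0.906, β_B = 0.673.
Transform to A's frame with the inverse velocity-addition law: u' = (u − v)/(1 − uv/c²), taking u = β_B and v = β_A.
u' = (0.673 − 0.906) / (1 − (0.906)(0.673)) = -0.2330/0.3903 = -0.5970.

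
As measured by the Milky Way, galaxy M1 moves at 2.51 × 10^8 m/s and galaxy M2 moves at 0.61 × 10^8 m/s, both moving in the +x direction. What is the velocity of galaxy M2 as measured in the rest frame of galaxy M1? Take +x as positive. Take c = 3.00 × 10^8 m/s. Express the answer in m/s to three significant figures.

β_A = 0.837, β_B = 0.203 (dividing each by c = 3.00 × 10^8 m/s).
Transform to A's frame with the inverse velocity-addition law: u' = (u − v)/(1 − uv/c²), taking u = β_B and v = β_A.
u' = (0.203 − 0.837) / (1 − (0.837)(0.203)) = -0.6333/0.8299 = -0.7632.
u' = -0.7632 × 3.00 × 10^8 m/s.

-2.29 × 10^8 m/s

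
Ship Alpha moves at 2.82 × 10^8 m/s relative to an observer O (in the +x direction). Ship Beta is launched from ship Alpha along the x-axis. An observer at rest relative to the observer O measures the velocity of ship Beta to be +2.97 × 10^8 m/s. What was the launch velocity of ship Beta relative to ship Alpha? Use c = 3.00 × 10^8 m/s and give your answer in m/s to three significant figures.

+2.16 × 10^8 m/s

v = 0.940c, u = 0.990c.
Invert the composition law: u' = (u − v)/(1 − uv/c²).
u' = (0.990 − 0.940) / (1 − (0.990)(0.940)) = 0.0500/0.0694 = 0.7205.
u' = 0.7205 × 3.00 × 10^8 m/s.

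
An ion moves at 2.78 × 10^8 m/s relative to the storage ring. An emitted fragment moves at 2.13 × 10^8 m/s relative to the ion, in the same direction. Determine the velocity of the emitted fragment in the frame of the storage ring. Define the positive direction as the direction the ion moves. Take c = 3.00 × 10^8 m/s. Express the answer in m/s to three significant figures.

2.96 × 10^8 m/s

In units of c (dividing by 3.00 × 10^8 m/s): v = 0.927, u' = 0.710.
u = (u' + v)/(1 + u'v/c²):
u = (0.710 + 0.927) / (1 + 0.710·0.927) = 1.6367/1.6579 = 0.9872
Converting back: u = 0.9872 × 3.00 × 10^8 m/s.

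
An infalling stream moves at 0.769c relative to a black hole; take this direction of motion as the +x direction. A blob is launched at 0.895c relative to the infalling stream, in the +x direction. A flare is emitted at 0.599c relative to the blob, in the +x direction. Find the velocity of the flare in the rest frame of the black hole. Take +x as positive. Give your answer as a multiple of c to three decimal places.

Apply u = (u' + v)/(1 + u'v/c²) successively, working outward toward the black hole.
Start: velocity of the infalling stream relative to the black hole = 0.7690c.
Compose with the blob (u' = 0.895 in the infalling stream frame): u_1 = (0.895 + 0.769) / (1 + 0.895·0.769) = 1.6640/1.6883 = 0.9856.
Compose with the flare (u' = 0.599 in the blob frame): u_2 = (0.599 + 0.986) / (1 + 0.599·0.986) = 1.5846/1.5904 = 0.9964.

0.996c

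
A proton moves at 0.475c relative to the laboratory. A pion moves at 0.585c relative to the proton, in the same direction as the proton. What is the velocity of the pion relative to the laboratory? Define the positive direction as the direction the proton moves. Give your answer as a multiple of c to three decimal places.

With v = 0.475 and u' = 0.585 (in units of c),
u = (u' + v)/(1 + u'v/c²):
u = (0.585 + 0.475) / (1 + 0.585·0.475) = 1.0600/1.2779 = 0.8295
(Galilean addition would give +1.060c, exceeding c.)

0.830c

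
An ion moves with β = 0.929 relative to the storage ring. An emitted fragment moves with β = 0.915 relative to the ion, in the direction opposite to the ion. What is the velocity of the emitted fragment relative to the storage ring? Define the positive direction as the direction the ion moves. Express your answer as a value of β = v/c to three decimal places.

β = +0.093

With v = 0.929 and u' = -0.915 (in units of c),
u = (u' + v)/(1 + u'v/c²):
u = (-0.915 + 0.929) / (1 + (-0.915)·0.929) = 0.0140/0.1500 = 0.0934
(Galilean addition would give +0.014c.)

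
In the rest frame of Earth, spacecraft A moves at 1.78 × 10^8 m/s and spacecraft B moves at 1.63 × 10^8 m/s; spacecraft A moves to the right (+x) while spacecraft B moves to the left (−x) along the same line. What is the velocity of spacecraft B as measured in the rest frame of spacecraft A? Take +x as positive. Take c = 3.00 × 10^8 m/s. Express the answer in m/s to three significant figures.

-2.58 × 10^8 m/s

β_A = 0.593, β_B = -0.543 (dividing each by c = 3.00 × 10^8 m/s).
Transform to A's frame with the inverse velocity-addition law: u' = (u − v)/(1 − uv/c²), taking u = β_B and v = β_A.
u' = (-0.543 − 0.593) / (1 − (0.593)(-0.543)) = -1.1367/1.3224 = -0.8596.
u' = -0.8596 × 3.00 × 10^8 m/s.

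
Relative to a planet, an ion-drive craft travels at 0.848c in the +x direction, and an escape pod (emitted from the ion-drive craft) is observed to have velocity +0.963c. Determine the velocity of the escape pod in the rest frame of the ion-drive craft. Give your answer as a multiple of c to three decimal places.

+0.627c

Invert the composition law: u' = (u − v)/(1 − uv/c²).
u' = (0.963 − 0.848) / (1 − (0.963)(0.848)) = 0.1150/0.1834 = 0.6271.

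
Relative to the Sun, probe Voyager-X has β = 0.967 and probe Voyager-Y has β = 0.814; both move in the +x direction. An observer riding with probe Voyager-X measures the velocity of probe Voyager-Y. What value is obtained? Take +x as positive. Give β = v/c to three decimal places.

β_A = 0.967, β_B = 0.814.
Transform to A's frame with the inverse velocity-addition law: u' = (u − v)/(1 − uv/c²), taking u = β_B and v = β_A.
u' = (0.814 − 0.967) / (1 − (0.967)(0.814)) = -0.1530/0.2129 = -0.7188.

β = -0.719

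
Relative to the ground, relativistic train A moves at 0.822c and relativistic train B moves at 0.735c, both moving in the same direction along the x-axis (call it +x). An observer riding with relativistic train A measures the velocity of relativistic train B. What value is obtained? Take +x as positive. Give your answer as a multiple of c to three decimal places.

-0.220c

β_A = 0.822, β_B = 0.735.
Transform to A's frame with the inverse velocity-addition law: u' = (u − v)/(1 − uv/c²), taking u = β_B and v = β_A.
u' = (0.735 − 0.822) / (1 − (0.822)(0.735)) = -0.0870/0.3958 = -0.2198.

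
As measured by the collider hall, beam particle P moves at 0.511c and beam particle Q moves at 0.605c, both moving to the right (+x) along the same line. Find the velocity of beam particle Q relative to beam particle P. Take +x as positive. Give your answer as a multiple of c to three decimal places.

+0.136c

β_A = 0.511, β_B = 0.605.
Transform to A's frame with the inverse velocity-addition law: u' = (u − v)/(1 − uv/c²), taking u = β_B and v = β_A.
u' = (0.605 − 0.511) / (1 − (0.511)(0.605)) = 0.0940/0.6908 = 0.1361.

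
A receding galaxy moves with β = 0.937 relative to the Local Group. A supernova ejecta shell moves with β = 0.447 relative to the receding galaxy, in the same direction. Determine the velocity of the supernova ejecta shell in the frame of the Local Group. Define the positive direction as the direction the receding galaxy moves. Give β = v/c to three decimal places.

β = 0.975

With v = 0.937 and u' = 0.447 (in units of c),
u = (u' + v)/(1 + u'v/c²):
u = (0.447 + 0.937) / (1 + 0.447·0.937) = 1.3840/1.4188 = 0.9754
(Galilean addition would give +1.384c, exceeding c.)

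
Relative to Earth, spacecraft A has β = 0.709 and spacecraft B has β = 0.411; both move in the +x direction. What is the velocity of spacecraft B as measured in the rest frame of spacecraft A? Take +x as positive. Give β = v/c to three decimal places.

β_A = 0.709, β_B = 0.411.
Transform to A's frame with the inverse velocity-addition law: u' = (u − v)/(1 − uv/c²), taking u = β_B and v = β_A.
u' = (0.411 − 0.709) / (1 − (0.709)(0.411)) = -0.2980/0.7086 = -0.4205.

β = -0.421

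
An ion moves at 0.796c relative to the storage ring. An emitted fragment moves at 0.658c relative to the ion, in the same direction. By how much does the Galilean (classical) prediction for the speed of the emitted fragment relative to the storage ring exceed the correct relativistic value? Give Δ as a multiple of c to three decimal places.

Δ = 0.500c

Galilean: u_cl = 0.658 + 0.796 = 1.4540.
Relativistic: u_rel = (0.658 + 0.796) / (1 + 0.658·0.796) = 1.4540/1.5238 = 0.9542.
Δ = 1.4540 − 0.9542 = 0.4998.
(The classical prediction exceeds c; the relativistic result does not.)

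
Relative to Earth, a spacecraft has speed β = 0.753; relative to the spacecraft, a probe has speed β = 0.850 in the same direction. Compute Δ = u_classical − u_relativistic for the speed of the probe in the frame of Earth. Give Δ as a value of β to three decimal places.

Δ = 0.626

Galilean: u_cl = 0.850 + 0.753 = 1.6030.
Relativistic: u_rel = (0.850 + 0.753) / (1 + 0.850·0.753) = 1.6030/1.6401 = 0.9774.
Δ = 1.6030 − 0.9774 = 0.6256.
(The classical prediction exceeds c; the relativistic result does not.)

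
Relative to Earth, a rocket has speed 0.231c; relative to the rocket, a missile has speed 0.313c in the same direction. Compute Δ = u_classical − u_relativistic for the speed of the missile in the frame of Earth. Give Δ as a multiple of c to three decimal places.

Galilean: u_cl = 0.313 + 0.231 = 0.5440.
Relativistic: u_rel = (0.313 + 0.231) / (1 + 0.313·0.231) = 0.5440/1.0723 = 0.5073.
Δ = 0.5440 − 0.5073 = 0.0367.

Δ = 0.037c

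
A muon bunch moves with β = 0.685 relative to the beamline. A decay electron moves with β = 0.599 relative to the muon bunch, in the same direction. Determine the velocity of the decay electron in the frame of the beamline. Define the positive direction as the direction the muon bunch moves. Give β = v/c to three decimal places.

With v = 0.685 and u' = 0.599 (in units of c),
u = (u' + v)/(1 + u'v/c²):
u = (0.599 + 0.685) / (1 + 0.599·0.685) = 1.2840/1.4103 = 0.9104
(Galilean addition would give +1.284c, exceeding c.)

β = 0.910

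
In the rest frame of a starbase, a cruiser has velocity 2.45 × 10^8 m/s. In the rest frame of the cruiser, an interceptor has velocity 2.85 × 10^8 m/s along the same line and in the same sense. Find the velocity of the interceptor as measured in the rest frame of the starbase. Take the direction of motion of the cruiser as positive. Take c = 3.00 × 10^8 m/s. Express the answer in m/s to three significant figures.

2.98 × 10^8 m/s

In units of c (dividing by 3.00 × 10^8 m/s): v = 0.817, u' = 0.950.
u = (u' + v)/(1 + u'v/c²):
u = (0.950 + 0.817) / (1 + 0.950·0.817) = 1.7667/1.7758 = 0.9948
Converting back: u = 0.9948 × 3.00 × 10^8 m/s.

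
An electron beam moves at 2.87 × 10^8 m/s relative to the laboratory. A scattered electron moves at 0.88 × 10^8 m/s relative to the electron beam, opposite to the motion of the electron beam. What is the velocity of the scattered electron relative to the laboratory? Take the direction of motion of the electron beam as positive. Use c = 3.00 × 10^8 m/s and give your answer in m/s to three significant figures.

In units of c (dividing by 3.00 × 10^8 m/s): v = 0.957, u' = -0.293.
u = (u' + v)/(1 + u'v/c²):
u = (-0.293 + 0.957) / (1 + (-0.293)·0.957) = 0.6633/0.7194 = 0.9221
Converting back: u = 0.9221 × 3.00 × 10^8 m/s.

+2.77 × 10^8 m/s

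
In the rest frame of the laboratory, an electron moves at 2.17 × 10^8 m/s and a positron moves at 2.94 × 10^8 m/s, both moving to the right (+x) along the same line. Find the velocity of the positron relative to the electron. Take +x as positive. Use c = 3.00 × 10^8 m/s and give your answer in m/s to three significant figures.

+2.64 × 10^8 m/s

β_A = 0.723, β_B = 0.980 (dividing each by c = 3.00 × 10^8 m/s).
Transform to A's frame with the inverse velocity-addition law: u' = (u − v)/(1 − uv/c²), taking u = β_B and v = β_A.
u' = (0.980 − 0.723) / (1 − (0.723)(0.980)) = 0.2567/0.2911 = 0.8816.
u' = 0.8816 × 3.00 × 10^8 m/s.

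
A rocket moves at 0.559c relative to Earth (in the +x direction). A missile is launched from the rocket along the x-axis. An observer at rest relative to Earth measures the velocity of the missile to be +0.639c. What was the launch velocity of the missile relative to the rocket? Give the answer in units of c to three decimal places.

+0.124c

Invert the composition law: u' = (u − v)/(1 − uv/c²).
u' = (0.639 − 0.559) / (1 − (0.639)(0.559)) = 0.0800/0.6428 = 0.1245.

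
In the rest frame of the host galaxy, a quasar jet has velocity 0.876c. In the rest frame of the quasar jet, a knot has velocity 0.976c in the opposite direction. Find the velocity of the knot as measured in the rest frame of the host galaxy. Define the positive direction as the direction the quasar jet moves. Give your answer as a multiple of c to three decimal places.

-0.690c

With v = 0.876 and u' = -0.976 (in units of c),
u = (u' + v)/(1 + u'v/c²):
u = (-0.976 + 0.876) / (1 + (-0.976)·0.876) = -0.1000/0.1450 = -0.6895
(Galilean addition would give -0.100c.)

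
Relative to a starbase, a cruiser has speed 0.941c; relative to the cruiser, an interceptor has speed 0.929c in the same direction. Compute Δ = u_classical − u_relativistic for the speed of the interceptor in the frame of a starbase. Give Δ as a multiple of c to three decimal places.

Galilean: u_cl = 0.929 + 0.941 = 1.8700.
Relativistic: u_rel = (0.929 + 0.941) / (1 + 0.929·0.941) = 1.8700/1.8742 = 0.9978.
Δ = 1.8700 − 0.9978 = 0.8722.
(The classical prediction exceeds c; the relativistic result does not.)

Δ = 0.872c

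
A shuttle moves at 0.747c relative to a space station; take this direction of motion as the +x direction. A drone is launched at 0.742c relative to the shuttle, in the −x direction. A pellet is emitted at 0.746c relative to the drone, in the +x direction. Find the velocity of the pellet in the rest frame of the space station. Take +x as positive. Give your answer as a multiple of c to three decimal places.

+0.751c

Apply u = (u' + v)/(1 + u'v/c²) successively, working outward toward the space station.
Start: velocity of the shuttle relative to the space station = 0.7470c.
Compose with the drone (u' = -0.742 in the shuttle frame): u_1 = (-0.742 + 0.747) / (1 + (-0.742)·0.747) = 0.0050/0.4457 = 0.0112.
Compose with the pellet (u' = 0.746 in the drone frame): u_2 = (0.746 + 0.011) / (1 + 0.746·0.011) = 0.7572/1.0084 = 0.7509.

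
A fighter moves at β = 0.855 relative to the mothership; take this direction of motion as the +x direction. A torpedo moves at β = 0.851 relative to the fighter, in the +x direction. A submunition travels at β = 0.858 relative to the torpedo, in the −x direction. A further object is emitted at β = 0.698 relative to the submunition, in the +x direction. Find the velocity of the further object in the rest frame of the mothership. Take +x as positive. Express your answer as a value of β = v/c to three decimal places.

Apply u = (u' + v)/(1 + u'v/c²) successively, working outward toward the mothership.
Start: velocity of the fighter relative to the mothership = 0.8550c.
Compose with the torpedo (u' = 0.851 in the fighter frame): u_1 = (0.851 + 0.855) / (1 + 0.851·0.855) = 1.7060/1.7276 = 0.9875.
Compose with the submunition (u' = -0.858 in the torpedo frame): u_2 = (-0.858 + 0.987) / (1 + (-0.858)·0.987) = 0.1295/0.1527 = 0.8479.
Compose with the further object (u' = 0.698 in the submunition frame): u_3 = (0.698 + 0.848) / (1 + 0.698·0.848) = 1.5459/1.5918 = 0.9711.

β = +0.971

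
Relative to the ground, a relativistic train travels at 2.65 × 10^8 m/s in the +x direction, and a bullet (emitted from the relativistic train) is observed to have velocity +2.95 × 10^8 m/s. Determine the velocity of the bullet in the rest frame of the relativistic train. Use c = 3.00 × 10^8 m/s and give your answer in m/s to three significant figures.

+2.28 × 10^8 m/s

v = 0.883c, u = 0.983c.
Invert the composition law: u' = (u − v)/(1 − uv/c²).
u' = (0.983 − 0.883) / (1 − (0.983)(0.883)) = 0.1000/0.1314 = 0.7611.
u' = 0.7611 × 3.00 × 10^8 m/s.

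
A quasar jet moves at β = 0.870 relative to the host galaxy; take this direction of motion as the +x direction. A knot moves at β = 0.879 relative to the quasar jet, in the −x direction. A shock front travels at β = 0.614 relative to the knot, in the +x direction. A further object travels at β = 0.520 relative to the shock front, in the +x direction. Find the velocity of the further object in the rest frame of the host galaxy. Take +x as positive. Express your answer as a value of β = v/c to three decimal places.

Apply u = (u' + v)/(1 + u'v/c²) successively, working outward toward the host galaxy.
Start: velocity of the quasar jet relative to the host galaxy = 0.8700c.
Compose with the knot (u' = -0.879 in the quasar jet frame): u_1 = (-0.879 + 0.870) / (1 + (-0.879)·0.870) = -0.0090/0.2353 = -0.0383.
Compose with the shock front (u' = 0.614 in the knot frame): u_2 = (0.614 + (-0.038)) / (1 + 0.614·(-0.038)) = 0.5757/0.9765 = 0.5896.
Compose with the further object (u' = 0.520 in the shock front frame): u_3 = (0.520 + 0.590) / (1 + 0.520·0.590) = 1.1096/1.3066 = 0.8492.

β = +0.849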